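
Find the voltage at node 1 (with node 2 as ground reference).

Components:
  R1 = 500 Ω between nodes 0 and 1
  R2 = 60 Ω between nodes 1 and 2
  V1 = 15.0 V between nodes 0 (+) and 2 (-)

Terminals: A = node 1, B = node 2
Nodal analysis, taking node 2 as the 0 V reference.
Source V1 fixes V_0 = 15 V.
KCL at each unknown node (sum of currents leaving = 0; resistances in Ω):
  Node 1: (V_1 - 15)/500 + (V_1 - 0)/60 = 0
Collecting terms: 0.01867 × V_1 = 0.03  =>  V_1 = 1.607 V
The requested potential is V_1 = 1.607 V.

Final answer: V_1 = 1.607 V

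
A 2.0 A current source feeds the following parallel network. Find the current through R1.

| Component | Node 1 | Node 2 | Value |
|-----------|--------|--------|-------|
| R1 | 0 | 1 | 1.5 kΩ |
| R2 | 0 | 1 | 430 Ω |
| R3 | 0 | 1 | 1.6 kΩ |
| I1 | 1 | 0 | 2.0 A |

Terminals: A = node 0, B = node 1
All resistors sit directly between nodes 0 and 1, so they are in parallel and share one voltage V; the full source current 2 A splits among them.
1/R_par = 1/1500 + 1/430 + 1/1600 = 0.003617 S  =>  R_par = 276.5 Ω
V = I × R_par = 2 × 276.5 = 552.9 V
I_R1 = V/R1 = 552.9/1500 = 0.3686 A

Final answer: 0.3686 A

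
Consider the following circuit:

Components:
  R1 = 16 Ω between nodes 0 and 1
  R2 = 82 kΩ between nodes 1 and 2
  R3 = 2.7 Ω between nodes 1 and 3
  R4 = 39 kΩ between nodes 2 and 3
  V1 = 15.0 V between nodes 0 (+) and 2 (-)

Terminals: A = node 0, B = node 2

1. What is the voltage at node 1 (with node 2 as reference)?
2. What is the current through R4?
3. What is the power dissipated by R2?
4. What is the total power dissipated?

Nodal analysis, taking node 2 as the 0 V reference.
Source V1 fixes V_0 = 15 V.
KCL at each unknown node (sum of currents leaving = 0; resistances in Ω):
  Node 1: (V_1 - 15)/16 + (V_1 - 0)/82000 + (V_1 - V_3)/2.7 = 0
  Node 3: (V_3 - V_1)/2.7 + (V_3 - 0)/39000 = 0
Collecting terms (coefficients in siemens):
  0.4329·V_1 - 0.3704·V_3 = 0.9375
  0.3704·V_3 - 0.3704·V_1 = 0
Determinant D = (0.4329)(0.3704) - (-0.3704)(-0.3704) = 0.02316
V_1 = [(0.9375)(0.3704) - (-0.3704)(0)]/D = 14.99 V
V_3 = [(0.4329)(0) - (0.9375)(-0.3704)]/D = 14.99 V
Part 1:
  Read off the nodal solution: V_1 = 14.99 V
Part 2:
  I_R4 = (V_2 - V_3)/R4 = (0 - 14.99)/39000 = -0.0003844 A
  Magnitude: I_R4 = 0.0003844 A
Part 3:
  I_R2 = (V_1 - V_2)/R2 = (14.99 - 0)/82000 = 0.0001828 A
  P_R2 = I_R2² × R2 = (0.0001828)² × 82000 = 0.002741 W
Part 4:
  Power in each resistor, P = (ΔV)²/R:
    P_R1 = (15 - 14.99)²/16 = 0.000005147 W
    P_R2 = (14.99 - 0)²/82000 = 0.002741 W
    P_R3 = (14.99 - 14.99)²/2.7 = 0.0000003989 W
    P_R4 = (0 - 14.99)²/39000 = 0.005761 W
  P_total = P_R1 + P_R2 + P_R3 + P_R4 = 0.008508 W

Final answers:
1. V_1 = 14.99 V
2. I_R4 = 0.0003844 A
3. P_R2 = 0.002741 W
4. P_total = 0.008508 W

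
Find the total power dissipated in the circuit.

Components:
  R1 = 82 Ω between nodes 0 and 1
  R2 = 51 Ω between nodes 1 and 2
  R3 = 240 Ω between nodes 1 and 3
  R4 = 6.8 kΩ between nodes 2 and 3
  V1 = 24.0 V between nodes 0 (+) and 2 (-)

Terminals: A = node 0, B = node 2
Nodal analysis, taking node 2 as the 0 V reference.
Source V1 fixes V_0 = 24 V.
KCL at each unknown node (sum of currents leaving = 0; resistances in Ω):
  Node 1: (V_1 - 24)/82 + (V_1 - 0)/51 + (V_1 - V_3)/240 = 0
  Node 3: (V_3 - V_1)/240 + (V_3 - 0)/6800 = 0
Collecting terms (coefficients in siemens):
  0.03597·V_1 - 0.004167·V_3 = 0.2927
  0.004314·V_3 - 0.004167·V_1 = 0
Determinant D = (0.03597)(0.004314) - (-0.004167)(-0.004167) = 0.0001378
V_1 = [(0.2927)(0.004314) - (-0.004167)(0)]/D = 9.162 V
V_3 = [(0.03597)(0) - (0.2927)(-0.004167)]/D = 8.85 V
Power in each resistor, P = (ΔV)²/R:
  P_R1 = (24 - 9.162)²/82 = 2.685 W
  P_R2 = (9.162 - 0)²/51 = 1.646 W
  P_R3 = (9.162 - 8.85)²/240 = 0.0004065 W
  P_R4 = (0 - 8.85)²/6800 = 0.01152 W
P_total = P_R1 + P_R2 + P_R3 + P_R4 = 4.343 W

Final answer: 4.343 W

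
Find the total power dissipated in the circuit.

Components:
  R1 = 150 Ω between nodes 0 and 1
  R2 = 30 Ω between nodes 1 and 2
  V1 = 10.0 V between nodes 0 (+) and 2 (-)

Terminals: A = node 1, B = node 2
Nodal analysis, taking node 2 as the 0 V reference.
Source V1 fixes V_0 = 10 V.
KCL at each unknown node (sum of currents leaving = 0; resistances in Ω):
  Node 1: (V_1 - 10)/150 + (V_1 - 0)/30 = 0
Collecting terms: 0.04 × V_1 = 0.06667  =>  V_1 = 1.667 V
Power in each resistor, P = (ΔV)²/R:
  P_R1 = (10 - 1.667)²/150 = 0.463 W
  P_R2 = (1.667 - 0)²/30 = 0.09259 W
P_total = P_R1 + P_R2 = 0.5556 W

Final answer: 0.5556 W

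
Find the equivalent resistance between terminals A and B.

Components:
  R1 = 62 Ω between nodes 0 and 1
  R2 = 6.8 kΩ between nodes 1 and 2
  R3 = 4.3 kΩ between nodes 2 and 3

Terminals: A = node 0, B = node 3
Reduce the network between node 0 (A) and node 3 (B) by series/parallel combination:
  Rs1 = R1 + R2 (series, joined only at node 1) = 62 + 6800 = 6862 Ω
  Rs2 = R3 + Rs1 (series, joined only at node 2) = 4300 + 6862 = 11160 Ω
R_eq = 11.16 kΩ

Final answer: 11.16 kΩ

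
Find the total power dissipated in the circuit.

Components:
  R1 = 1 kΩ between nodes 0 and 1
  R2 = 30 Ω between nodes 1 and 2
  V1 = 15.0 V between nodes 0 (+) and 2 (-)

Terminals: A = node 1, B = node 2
Nodal analysis, taking node 2 as the 0 V reference.
Source V1 fixes V_0 = 15 V.
KCL at each unknown node (sum of currents leaving = 0; resistances in Ω):
  Node 1: (V_1 - 15)/1000 + (V_1 - 0)/30 = 0
Collecting terms: 0.03433 × V_1 = 0.015  =>  V_1 = 0.4369 V
Power in each resistor, P = (ΔV)²/R:
  P_R1 = (15 - 0.4369)²/1000 = 0.2121 W
  P_R2 = (0.4369 - 0)²/30 = 0.006363 W
P_total = P_R1 + P_R2 = 0.2184 W

Final answer: 0.2184 W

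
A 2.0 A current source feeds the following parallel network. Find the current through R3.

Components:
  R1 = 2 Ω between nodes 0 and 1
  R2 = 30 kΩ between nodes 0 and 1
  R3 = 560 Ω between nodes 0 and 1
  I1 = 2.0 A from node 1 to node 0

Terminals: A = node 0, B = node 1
All resistors sit directly between nodes 0 and 1, so they are in parallel and share one voltage V; the full source current 2 A splits among them.
1/R_par = 1/2 + 1/30000 + 1/560 = 0.5018 S  =>  R_par = 1.993 Ω
V = I × R_par = 2 × 1.993 = 3.986 V
I_R3 = V/R3 = 3.986/560 = 0.007117 A

Final answer: 0.007117 A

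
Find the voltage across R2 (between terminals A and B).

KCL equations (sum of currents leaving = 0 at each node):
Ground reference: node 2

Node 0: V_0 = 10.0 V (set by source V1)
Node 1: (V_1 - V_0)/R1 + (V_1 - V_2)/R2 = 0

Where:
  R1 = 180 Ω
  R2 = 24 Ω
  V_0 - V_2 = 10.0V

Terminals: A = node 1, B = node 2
R1 and R2 are in series across V1 (node 0 → node 1 → node 2), and the output A–B is taken across R2, so this is a voltage divider.
Series current: I = V1/(R1 + R2) = 10/(180 + 24) = 10/204 = 0.04902 A
V_R2 = I × R2 = V1 × R2/(R1 + R2) = 10 × 24/204 = 1.176 V

Final answer: 1.176 V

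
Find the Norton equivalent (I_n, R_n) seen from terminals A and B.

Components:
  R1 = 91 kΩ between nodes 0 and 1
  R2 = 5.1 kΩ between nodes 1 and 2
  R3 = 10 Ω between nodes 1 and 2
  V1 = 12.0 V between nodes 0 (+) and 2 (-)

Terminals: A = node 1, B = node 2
Find the Thévenin equivalent first; then I_n = V_th/R_th and R_n = R_th.
Step 1 — V_th is the open-circuit voltage V_A - V_B (nothing connected across the terminals).
Nodal analysis, taking node 2 as the 0 V reference.
Source V1 fixes V_0 = 12 V.
KCL at each unknown node (sum of currents leaving = 0; resistances in Ω):
  Node 1: (V_1 - 12)/91000 + (V_1 - 0)/5100 + (V_1 - 0)/10 = 0
Collecting terms: 0.1002 × V_1 = 0.0001319  =>  V_1 = 0.001316 V
V_th = V_1 - V_2 = 0.001316 - 0 = 0.001316 V
Step 2 — R_th: zero the source — replace V1 by a short circuit (node 2 merges into node 0) — and find the resistance seen between A (node 1) and B (node 0).
Reduce the network between node 1 (A) and node 0 (B) by series/parallel combination:
  Rp1 = R1 ‖ R2 ‖ R3 (parallel, all between nodes 0 and 1) = 1/(1/91000 + 1/5100 + 1/10) = 9.979 Ω
R_th = 9.979 Ω
I_n = V_th/R_th = 0.001316/9.979 = 0.0001319 A, and R_n = R_th = 9.979 Ω

Final answer: I_n = 0.0001319 A, R_n = 9.979 Ω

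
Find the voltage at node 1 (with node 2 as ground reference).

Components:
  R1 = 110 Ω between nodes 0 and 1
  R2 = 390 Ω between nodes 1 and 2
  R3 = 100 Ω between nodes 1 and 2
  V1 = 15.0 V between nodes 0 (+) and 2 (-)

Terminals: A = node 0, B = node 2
Nodal analysis, taking node 2 as the 0 V reference.
Source V1 fixes V_0 = 15 V.
KCL at each unknown node (sum of currents leaving = 0; resistances in Ω):
  Node 1: (V_1 - 15)/110 + (V_1 - 0)/390 + (V_1 - 0)/100 = 0
Collecting terms: 0.02166 × V_1 = 0.1364  =>  V_1 = 6.297 V
The requested potential is V_1 = 6.297 V.

Final answer: V_1 = 6.297 V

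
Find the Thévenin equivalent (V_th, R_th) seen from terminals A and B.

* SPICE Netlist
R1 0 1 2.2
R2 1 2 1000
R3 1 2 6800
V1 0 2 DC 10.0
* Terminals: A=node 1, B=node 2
Step 1 — V_th is the open-circuit voltage V_A - V_B (nothing connected across the terminals).
Nodal analysis, taking node 2 as the 0 V reference.
Source V1 fixes V_0 = 10 V.
KCL at each unknown node (sum of currents leaving = 0; resistances in Ω):
  Node 1: (V_1 - 10)/2.2 + (V_1 - 0)/1000 + (V_1 - 0)/6800 = 0
Collecting terms: 0.4557 × V_1 = 4.545  =>  V_1 = 9.975 V
V_th = V_1 - V_2 = 9.975 - 0 = 9.975 V
Step 2 — R_th: zero the source — replace V1 by a short circuit (node 2 merges into node 0) — and find the resistance seen between A (node 1) and B (node 0).
Reduce the network between node 1 (A) and node 0 (B) by series/parallel combination:
  Rp1 = R1 ‖ R2 ‖ R3 (parallel, all between nodes 0 and 1) = 1/(1/2.2 + 1/1000 + 1/6800) = 2.194 Ω
R_th = 2.194 Ω

Final answer: V_th = 9.975 V, R_th = 2.194 Ω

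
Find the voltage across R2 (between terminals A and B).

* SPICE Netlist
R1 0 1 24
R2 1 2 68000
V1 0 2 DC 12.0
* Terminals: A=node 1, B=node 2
R1 and R2 are in series across V1 (node 0 → node 1 → node 2), and the output A–B is taken across R2, so this is a voltage divider.
Series current: I = V1/(R1 + R2) = 12/(24 + 68000) = 12/68020 = 0.0001764 A
V_R2 = I × R2 = V1 × R2/(R1 + R2) = 12 × 68000/68020 = 12 V

Final answer: 12 V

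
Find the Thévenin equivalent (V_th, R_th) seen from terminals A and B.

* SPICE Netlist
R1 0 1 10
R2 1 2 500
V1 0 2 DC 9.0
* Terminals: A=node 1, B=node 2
Step 1 — V_th is the open-circuit voltage V_A - V_B (nothing connected across the terminals).
Nodal analysis, taking node 2 as the 0 V reference.
Source V1 fixes V_0 = 9 V.
KCL at each unknown node (sum of currents leaving = 0; resistances in Ω):
  Node 1: (V_1 - 9)/10 + (V_1 - 0)/500 = 0
Collecting terms: 0.102 × V_1 = 0.9  =>  V_1 = 8.824 V
V_th = V_1 - V_2 = 8.824 - 0 = 8.824 V
Step 2 — R_th: zero the source — replace V1 by a short circuit (node 2 merges into node 0) — and find the resistance seen between A (node 1) and B (node 0).
Reduce the network between node 1 (A) and node 0 (B) by series/parallel combination:
  Rp1 = R1 ‖ R2 (parallel, both between nodes 0 and 1) = 1/(1/10 + 1/500) = 9.804 Ω
R_th = 9.804 Ω

Final answer: V_th = 8.824 V, R_th = 9.804 Ω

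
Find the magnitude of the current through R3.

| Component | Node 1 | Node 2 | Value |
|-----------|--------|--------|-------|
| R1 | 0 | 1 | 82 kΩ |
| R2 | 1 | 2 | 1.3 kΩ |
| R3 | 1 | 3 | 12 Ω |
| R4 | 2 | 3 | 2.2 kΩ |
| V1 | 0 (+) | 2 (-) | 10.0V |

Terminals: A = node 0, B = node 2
Nodal analysis, taking node 2 as the 0 V reference.
Source V1 fixes V_0 = 10 V.
KCL at each unknown node (sum of currents leaving = 0; resistances in Ω):
  Node 1: (V_1 - 10)/82000 + (V_1 - 0)/1300 + (V_1 - V_3)/12 = 0
  Node 3: (V_3 - V_1)/12 + (V_3 - 0)/2200 = 0
Collecting terms (coefficients in siemens):
  0.08411·V_1 - 0.08333·V_3 = 0.000122
  0.08379·V_3 - 0.08333·V_1 = 0
Determinant D = (0.08411)(0.08379) - (-0.08333)(-0.08333) = 0.0001034
V_1 = [(0.000122)(0.08379) - (-0.08333)(0)]/D = 0.09887 V
V_3 = [(0.08411)(0) - (0.000122)(-0.08333)]/D = 0.09833 V
I_R3 = (V_1 - V_3)/R3 = (0.09887 - 0.09833)/12 = 0.0000447 A
|I_R3| = 0.0000447 A

Final answer: |I_R3| = 4.47e-05 A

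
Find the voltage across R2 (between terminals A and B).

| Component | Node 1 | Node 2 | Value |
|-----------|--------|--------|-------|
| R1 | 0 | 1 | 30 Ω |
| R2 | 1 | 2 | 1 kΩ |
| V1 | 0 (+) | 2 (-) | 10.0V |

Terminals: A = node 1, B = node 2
R1 and R2 are in series across V1 (node 0 → node 1 → node 2), and the output A–B is taken across R2, so this is a voltage divider.
Series current: I = V1/(R1 + R2) = 10/(30 + 1000) = 10/1030 = 0.009709 A
V_R2 = I × R2 = V1 × R2/(R1 + R2) = 10 × 1000/1030 = 9.709 V

Final answer: 9.709 V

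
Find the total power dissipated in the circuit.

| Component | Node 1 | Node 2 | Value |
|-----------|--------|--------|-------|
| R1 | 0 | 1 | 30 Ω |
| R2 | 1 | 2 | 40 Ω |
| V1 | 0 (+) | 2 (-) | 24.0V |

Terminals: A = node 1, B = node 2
Nodal analysis, taking node 2 as the 0 V reference.
Source V1 fixes V_0 = 24 V.
KCL at each unknown node (sum of currents leaving = 0; resistances in Ω):
  Node 1: (V_1 - 24)/30 + (V_1 - 0)/40 = 0
Collecting terms: 0.05833 × V_1 = 0.8  =>  V_1 = 13.71 V
Power in each resistor, P = (ΔV)²/R:
  P_R1 = (24 - 13.71)²/30 = 3.527 W
  P_R2 = (13.71 - 0)²/40 = 4.702 W
P_total = P_R1 + P_R2 = 8.229 W

Final answer: 8.229 W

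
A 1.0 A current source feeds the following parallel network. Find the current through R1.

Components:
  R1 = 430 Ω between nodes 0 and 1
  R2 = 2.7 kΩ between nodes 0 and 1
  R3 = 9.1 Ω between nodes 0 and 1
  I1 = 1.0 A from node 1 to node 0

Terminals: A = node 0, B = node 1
All resistors sit directly between nodes 0 and 1, so they are in parallel and share one voltage V; the full source current 1 A splits among them.
1/R_par = 1/430 + 1/2700 + 1/9.1 = 0.1126 S  =>  R_par = 8.882 Ω
V = I × R_par = 1 × 8.882 = 8.882 V
I_R1 = V/R1 = 8.882/430 = 0.02066 A

Final answer: 0.02066 A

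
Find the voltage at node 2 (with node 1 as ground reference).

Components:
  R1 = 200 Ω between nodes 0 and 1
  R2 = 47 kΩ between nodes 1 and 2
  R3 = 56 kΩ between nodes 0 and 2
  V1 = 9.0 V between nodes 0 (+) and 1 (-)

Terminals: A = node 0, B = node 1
Nodal analysis, taking node 1 as the 0 V reference.
Source V1 fixes V_0 = 9 V.
KCL at each unknown node (sum of currents leaving = 0; resistances in Ω):
  Node 2: (V_2 - 0)/47000 + (V_2 - 9)/56000 = 0
Collecting terms: 0.00003913 × V_2 = 0.0001607  =>  V_2 = 4.107 V
The requested potential is V_2 = 4.107 V.

Final answer: V_2 = 4.107 V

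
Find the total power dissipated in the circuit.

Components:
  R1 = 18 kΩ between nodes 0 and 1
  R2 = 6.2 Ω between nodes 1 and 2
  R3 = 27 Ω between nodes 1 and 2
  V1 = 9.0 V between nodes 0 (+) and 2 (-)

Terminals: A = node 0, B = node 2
Nodal analysis, taking node 2 as the 0 V reference.
Source V1 fixes V_0 = 9 V.
KCL at each unknown node (sum of currents leaving = 0; resistances in Ω):
  Node 1: (V_1 - 9)/18000 + (V_1 - 0)/6.2 + (V_1 - 0)/27 = 0
Collecting terms: 0.1984 × V_1 = 0.0005  =>  V_1 = 0.00252 V
Power in each resistor, P = (ΔV)²/R:
  P_R1 = (9 - 0.00252)²/18000 = 0.004497 W
  P_R2 = (0.00252 - 0)²/6.2 = 0.000001025 W
  P_R3 = (0.00252 - 0)²/27 = 0.0000002353 W
P_total = P_R1 + P_R2 + P_R3 = 0.004499 W

Final answer: 0.004499 W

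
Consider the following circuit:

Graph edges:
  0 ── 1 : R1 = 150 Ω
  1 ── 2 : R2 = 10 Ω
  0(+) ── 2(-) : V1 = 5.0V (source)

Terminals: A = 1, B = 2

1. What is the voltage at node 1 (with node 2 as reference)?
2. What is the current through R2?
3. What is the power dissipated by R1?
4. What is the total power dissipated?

Nodal analysis, taking node 2 as the 0 V reference.
Source V1 fixes V_0 = 5 V.
KCL at each unknown node (sum of currents leaving = 0; resistances in Ω):
  Node 1: (V_1 - 5)/150 + (V_1 - 0)/10 = 0
Collecting terms: 0.1067 × V_1 = 0.03333  =>  V_1 = 0.3125 V
Part 1:
  Read off the nodal solution: V_1 = 0.3125 V
Part 2:
  I_R2 = (V_1 - V_2)/R2 = (0.3125 - 0)/10 = 0.03125 A
  Magnitude: I_R2 = 0.03125 A
Part 3:
  I_R1 = (V_0 - V_1)/R1 = (5 - 0.3125)/150 = 0.03125 A
  P_R1 = I_R1² × R1 = (0.03125)² × 150 = 0.1465 W
Part 4:
  Power in each resistor, P = (ΔV)²/R:
    P_R1 = (5 - 0.3125)²/150 = 0.1465 W
    P_R2 = (0.3125 - 0)²/10 = 0.009766 W
  P_total = P_R1 + P_R2 = 0.1562 W

Final answers:
1. V_1 = 0.3125 V
2. I_R2 = 0.03125 A
3. P_R1 = 0.1465 W
4. P_total = 0.1562 W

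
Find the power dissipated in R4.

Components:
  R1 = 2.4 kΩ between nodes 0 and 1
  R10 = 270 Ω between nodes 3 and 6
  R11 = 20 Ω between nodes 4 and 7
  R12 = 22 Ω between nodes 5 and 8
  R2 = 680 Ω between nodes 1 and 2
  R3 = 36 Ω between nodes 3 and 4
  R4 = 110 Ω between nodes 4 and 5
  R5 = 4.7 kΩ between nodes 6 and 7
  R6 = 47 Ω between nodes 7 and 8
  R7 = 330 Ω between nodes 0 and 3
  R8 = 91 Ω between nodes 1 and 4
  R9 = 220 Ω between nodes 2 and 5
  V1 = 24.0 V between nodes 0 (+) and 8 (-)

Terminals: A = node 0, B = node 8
Nodal analysis, taking node 8 as the 0 V reference.
Source V1 fixes V_0 = 24 V.
KCL at each unknown node (sum of currents leaving = 0; resistances in Ω):
  Node 1: (V_1 - 24)/2400 + (V_1 - V_2)/680 + (V_1 - V_4)/91 = 0
  Node 2: (V_2 - V_1)/680 + (V_2 - V_5)/220 = 0
  Node 3: (V_3 - V_4)/36 + (V_3 - 24)/330 + (V_3 - V_6)/270 = 0
  Node 4: (V_4 - V_3)/36 + (V_4 - V_5)/110 + (V_4 - V_1)/91 + (V_4 - V_7)/20 = 0
  Node 5: (V_5 - V_4)/110 + (V_5 - V_2)/220 + (V_5 - 0)/22 = 0
  Node 6: (V_6 - V_7)/4700 + (V_6 - V_3)/270 = 0
  Node 7: (V_7 - V_6)/4700 + (V_7 - 0)/47 + (V_7 - V_4)/20 = 0
Collecting terms (coefficients in siemens):
  0.01288·V_1 - 0.001471·V_2 - 0.01099·V_4 = 0.01
  0.006016·V_2 - 0.001471·V_1 - 0.004545·V_5 = 0
  0.03451·V_3 - 0.02778·V_4 - 0.003704·V_6 = 0.07273
  0.09786·V_4 - 0.01099·V_1 - 0.02778·V_3 - 0.009091·V_5 - 0.05·V_7 = 0
  0.05909·V_5 - 0.004545·V_2 - 0.009091·V_4 = 0
  0.003916·V_6 - 0.003704·V_3 - 0.0002128·V_7 = 0
  0.07149·V_7 - 0.05·V_4 - 0.0002128·V_6 = 0
Solving these 7 simultaneous equations (Gaussian elimination) gives:
  V_1 = 3.333 V, V_2 = 1.214 V, V_3 = 4.896 V, V_4 = 2.832 V
  V_5 = 0.5292 V, V_6 = 4.738 V, V_7 = 1.995 V
I_R4 = (V_4 - V_5)/R4 = (2.832 - 0.5292)/110 = 0.02094 A
P_R4 = I_R4² × R4 = (0.02094)² × 110 = 0.04823 W

Final answer: 0.04823 W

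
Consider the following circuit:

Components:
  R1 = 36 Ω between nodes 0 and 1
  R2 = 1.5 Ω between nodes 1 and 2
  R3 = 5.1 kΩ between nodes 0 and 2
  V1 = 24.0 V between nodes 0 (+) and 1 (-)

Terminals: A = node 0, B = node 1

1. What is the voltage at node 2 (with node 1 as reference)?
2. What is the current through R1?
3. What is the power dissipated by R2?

Nodal analysis, taking node 1 as the 0 V reference.
Source V1 fixes V_0 = 24 V.
KCL at each unknown node (sum of currents leaving = 0; resistances in Ω):
  Node 2: (V_2 - 0)/1.5 + (V_2 - 24)/5100 = 0
Collecting terms: 0.6669 × V_2 = 0.004706  =>  V_2 = 0.007057 V
Part 1:
  Read off the nodal solution: V_2 = 0.007057 V
Part 2:
  I_R1 = (V_0 - V_1)/R1 = (24 - 0)/36 = 0.6667 A
  Magnitude: I_R1 = 0.6667 A
Part 3:
  I_R2 = (V_1 - V_2)/R2 = (0 - 0.007057)/1.5 = -0.004704 A
  P_R2 = I_R2² × R2 = (-0.004704)² × 1.5 = 0.0000332 W

Final answers:
1. V_2 = 0.007057 V
2. I_R1 = 0.6667 A
3. P_R2 = 3.32e-05 W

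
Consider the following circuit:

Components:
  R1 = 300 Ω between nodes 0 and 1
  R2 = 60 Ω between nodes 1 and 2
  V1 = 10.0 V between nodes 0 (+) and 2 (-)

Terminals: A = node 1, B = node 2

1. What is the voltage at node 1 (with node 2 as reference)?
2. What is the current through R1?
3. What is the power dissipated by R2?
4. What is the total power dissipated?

Nodal analysis, taking node 2 as the 0 V reference.
Source V1 fixes V_0 = 10 V.
KCL at each unknown node (sum of currents leaving = 0; resistances in Ω):
  Node 1: (V_1 - 10)/300 + (V_1 - 0)/60 = 0
Collecting terms: 0.02 × V_1 = 0.03333  =>  V_1 = 1.667 V
Part 1:
  Read off the nodal solution: V_1 = 1.667 V
Part 2:
  I_R1 = (V_0 - V_1)/R1 = (10 - 1.667)/300 = 0.02778 A
  Magnitude: I_R1 = 0.02778 A
Part 3:
  I_R2 = (V_1 - V_2)/R2 = (1.667 - 0)/60 = 0.02778 A
  P_R2 = I_R2² × R2 = (0.02778)² × 60 = 0.0463 W
Part 4:
  Power in each resistor, P = (ΔV)²/R:
    P_R1 = (10 - 1.667)²/300 = 0.2315 W
    P_R2 = (1.667 - 0)²/60 = 0.0463 W
  P_total = P_R1 + P_R2 = 0.2778 W

Final answers:
1. V_1 = 1.667 V
2. I_R1 = 0.02778 A
3. P_R2 = 0.0463 W
4. P_total = 0.2778 W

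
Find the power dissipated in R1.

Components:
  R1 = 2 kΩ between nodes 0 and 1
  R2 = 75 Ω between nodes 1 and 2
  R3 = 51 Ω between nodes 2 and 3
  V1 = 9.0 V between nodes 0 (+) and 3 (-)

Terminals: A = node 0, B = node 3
Nodal analysis, taking node 3 as the 0 V reference.
Source V1 fixes V_0 = 9 V.
KCL at each unknown node (sum of currents leaving = 0; resistances in Ω):
  Node 1: (V_1 - 9)/2000 + (V_1 - V_2)/75 = 0
  Node 2: (V_2 - V_1)/75 + (V_2 - 0)/51 = 0
Collecting terms (coefficients in siemens):
  0.01383·V_1 - 0.01333·V_2 = 0.0045
  0.03294·V_2 - 0.01333·V_1 = 0
Determinant D = (0.01383)(0.03294) - (-0.01333)(-0.01333) = 0.0002779
V_1 = [(0.0045)(0.03294) - (-0.01333)(0)]/D = 0.5334 V
V_2 = [(0.01383)(0) - (0.0045)(-0.01333)]/D = 0.2159 V
I_R1 = (V_0 - V_1)/R1 = (9 - 0.5334)/2000 = 0.004233 A
P_R1 = I_R1² × R1 = (0.004233)² × 2000 = 0.03584 W

Final answer: 0.03584 W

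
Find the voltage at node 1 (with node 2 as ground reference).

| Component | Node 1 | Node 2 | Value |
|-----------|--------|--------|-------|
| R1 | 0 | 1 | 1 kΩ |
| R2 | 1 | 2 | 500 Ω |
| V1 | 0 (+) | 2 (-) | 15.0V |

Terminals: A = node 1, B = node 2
Nodal analysis, taking node 2 as the 0 V reference.
Source V1 fixes V_0 = 15 V.
KCL at each unknown node (sum of currents leaving = 0; resistances in Ω):
  Node 1: (V_1 - 15)/1000 + (V_1 - 0)/500 = 0
Collecting terms: 0.003 × V_1 = 0.015  =>  V_1 = 5 V
The requested potential is V_1 = 5 V.

Final answer: V_1 = 5 V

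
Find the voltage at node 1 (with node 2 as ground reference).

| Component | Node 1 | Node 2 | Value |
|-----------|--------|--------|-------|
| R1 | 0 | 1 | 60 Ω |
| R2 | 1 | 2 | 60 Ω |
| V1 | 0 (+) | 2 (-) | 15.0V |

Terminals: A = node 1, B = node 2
Nodal analysis, taking node 2 as the 0 V reference.
Source V1 fixes V_0 = 15 V.
KCL at each unknown node (sum of currents leaving = 0; resistances in Ω):
  Node 1: (V_1 - 15)/60 + (V_1 - 0)/60 = 0
Collecting terms: 0.03333 × V_1 = 0.25  =>  V_1 = 7.5 V
The requested potential is V_1 = 7.5 V.

Final answer: V_1 = 7.5 V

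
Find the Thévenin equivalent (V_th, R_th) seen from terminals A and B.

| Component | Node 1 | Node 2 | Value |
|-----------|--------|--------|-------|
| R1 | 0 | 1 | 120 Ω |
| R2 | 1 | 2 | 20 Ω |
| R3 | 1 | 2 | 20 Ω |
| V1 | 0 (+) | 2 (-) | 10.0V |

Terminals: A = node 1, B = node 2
Step 1 — V_th is the open-circuit voltage V_A - V_B (nothing connected across the terminals).
Nodal analysis, taking node 2 as the 0 V reference.
Source V1 fixes V_0 = 10 V.
KCL at each unknown node (sum of currents leaving = 0; resistances in Ω):
  Node 1: (V_1 - 10)/120 + (V_1 - 0)/20 + (V_1 - 0)/20 = 0
Collecting terms: 0.1083 × V_1 = 0.08333  =>  V_1 = 0.7692 V
V_th = V_1 - V_2 = 0.7692 - 0 = 0.7692 V
Step 2 — R_th: zero the source — replace V1 by a short circuit (node 2 merges into node 0) — and find the resistance seen between A (node 1) and B (node 0).
Reduce the network between node 1 (A) and node 0 (B) by series/parallel combination:
  Rp1 = R1 ‖ R2 ‖ R3 (parallel, all between nodes 0 and 1) = 1/(1/120 + 1/20 + 1/20) = 9.231 Ω
R_th = 9.231 Ω

Final answer: V_th = 0.7692 V, R_th = 9.231 Ω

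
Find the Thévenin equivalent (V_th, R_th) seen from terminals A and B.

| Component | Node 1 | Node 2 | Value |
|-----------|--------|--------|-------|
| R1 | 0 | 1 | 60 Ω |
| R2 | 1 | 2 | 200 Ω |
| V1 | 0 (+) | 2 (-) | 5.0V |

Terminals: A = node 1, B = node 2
Step 1 — V_th is the open-circuit voltage V_A - V_B (nothing connected across the terminals).
Nodal analysis, taking node 2 as the 0 V reference.
Source V1 fixes V_0 = 5 V.
KCL at each unknown node (sum of currents leaving = 0; resistances in Ω):
  Node 1: (V_1 - 5)/60 + (V_1 - 0)/200 = 0
Collecting terms: 0.02167 × V_1 = 0.08333  =>  V_1 = 3.846 V
V_th = V_1 - V_2 = 3.846 - 0 = 3.846 V
Step 2 — R_th: zero the source — replace V1 by a short circuit (node 2 merges into node 0) — and find the resistance seen between A (node 1) and B (node 0).
Reduce the network between node 1 (A) and node 0 (B) by series/parallel combination:
  Rp1 = R1 ‖ R2 (parallel, both between nodes 0 and 1) = 1/(1/60 + 1/200) = 46.15 Ω
R_th = 46.15 Ω

Final answer: V_th = 3.846 V, R_th = 46.15 Ω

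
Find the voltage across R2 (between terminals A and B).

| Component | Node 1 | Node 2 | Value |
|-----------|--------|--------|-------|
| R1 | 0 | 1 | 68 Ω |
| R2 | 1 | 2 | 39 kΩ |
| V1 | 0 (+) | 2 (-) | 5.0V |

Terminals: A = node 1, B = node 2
R1 and R2 are in series across V1 (node 0 → node 1 → node 2), and the output A–B is taken across R2, so this is a voltage divider.
Series current: I = V1/(R1 + R2) = 5/(68 + 39000) = 5/39070 = 0.000128 A
V_R2 = I × R2 = V1 × R2/(R1 + R2) = 5 × 39000/39070 = 4.991 V

Final answer: 4.991 V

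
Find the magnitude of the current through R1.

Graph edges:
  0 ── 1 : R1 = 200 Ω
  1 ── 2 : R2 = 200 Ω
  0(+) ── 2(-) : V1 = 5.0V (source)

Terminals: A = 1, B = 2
Nodal analysis, taking node 2 as the 0 V reference.
Source V1 fixes V_0 = 5 V.
KCL at each unknown node (sum of currents leaving = 0; resistances in Ω):
  Node 1: (V_1 - 5)/200 + (V_1 - 0)/200 = 0
Collecting terms: 0.01 × V_1 = 0.025  =>  V_1 = 2.5 V
I_R1 = (V_0 - V_1)/R1 = (5 - 2.5)/200 = 0.0125 A
|I_R1| = 0.0125 A

Final answer: |I_R1| = 0.0125 A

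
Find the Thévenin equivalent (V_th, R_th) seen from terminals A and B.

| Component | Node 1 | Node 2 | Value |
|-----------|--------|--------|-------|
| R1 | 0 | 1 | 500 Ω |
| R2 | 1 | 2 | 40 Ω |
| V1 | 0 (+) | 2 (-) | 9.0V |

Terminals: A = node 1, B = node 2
Step 1 — V_th is the open-circuit voltage V_A - V_B (nothing connected across the terminals).
Nodal analysis, taking node 2 as the 0 V reference.
Source V1 fixes V_0 = 9 V.
KCL at each unknown node (sum of currents leaving = 0; resistances in Ω):
  Node 1: (V_1 - 9)/500 + (V_1 - 0)/40 = 0
Collecting terms: 0.027 × V_1 = 0.018  =>  V_1 = 0.6667 V
V_th = V_1 - V_2 = 0.6667 - 0 = 0.6667 V
Step 2 — R_th: zero the source — replace V1 by a short circuit (node 2 merges into node 0) — and find the resistance seen between A (node 1) and B (node 0).
Reduce the network between node 1 (A) and node 0 (B) by series/parallel combination:
  Rp1 = R1 ‖ R2 (parallel, both between nodes 0 and 1) = 1/(1/500 + 1/40) = 37.04 Ω
R_th = 37.04 Ω

Final answer: V_th = 0.6667 V, R_th = 37.04 Ω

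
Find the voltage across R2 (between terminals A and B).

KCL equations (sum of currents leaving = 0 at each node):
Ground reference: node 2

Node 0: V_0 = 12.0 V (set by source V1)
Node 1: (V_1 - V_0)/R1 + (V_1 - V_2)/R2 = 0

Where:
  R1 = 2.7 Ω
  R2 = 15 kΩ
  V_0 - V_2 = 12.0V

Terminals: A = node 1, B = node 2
R1 and R2 are in series across V1 (node 0 → node 1 → node 2), and the output A–B is taken across R2, so this is a voltage divider.
Series current: I = V1/(R1 + R2) = 12/(2.7 + 15000) = 12/15000 = 0.0007999 A
V_R2 = I × R2 = V1 × R2/(R1 + R2) = 12 × 15000/15000 = 12 V

Final answer: 12 V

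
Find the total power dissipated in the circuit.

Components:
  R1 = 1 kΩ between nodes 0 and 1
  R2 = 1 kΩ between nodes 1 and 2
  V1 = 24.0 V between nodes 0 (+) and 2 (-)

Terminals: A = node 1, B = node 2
Nodal analysis, taking node 2 as the 0 V reference.
Source V1 fixes V_0 = 24 V.
KCL at each unknown node (sum of currents leaving = 0; resistances in Ω):
  Node 1: (V_1 - 24)/1000 + (V_1 - 0)/1000 = 0
Collecting terms: 0.002 × V_1 = 0.024  =>  V_1 = 12 V
Power in each resistor, P = (ΔV)²/R:
  P_R1 = (24 - 12)²/1000 = 0.144 W
  P_R2 = (12 - 0)²/1000 = 0.144 W
P_total = P_R1 + P_R2 = 0.288 W

Final answer: 0.288 W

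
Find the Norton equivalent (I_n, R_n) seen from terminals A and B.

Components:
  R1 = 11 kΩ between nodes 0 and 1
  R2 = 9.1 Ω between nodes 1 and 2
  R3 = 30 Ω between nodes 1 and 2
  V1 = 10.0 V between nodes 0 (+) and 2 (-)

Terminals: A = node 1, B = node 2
Find the Thévenin equivalent first; then I_n = V_th/R_th and R_n = R_th.
Step 1 — V_th is the open-circuit voltage V_A - V_B (nothing connected across the terminals).
Nodal analysis, taking node 2 as the 0 V reference.
Source V1 fixes V_0 = 10 V.
KCL at each unknown node (sum of currents leaving = 0; resistances in Ω):
  Node 1: (V_1 - 10)/11000 + (V_1 - 0)/9.1 + (V_1 - 0)/30 = 0
Collecting terms: 0.1433 × V_1 = 0.0009091  =>  V_1 = 0.006343 V
V_th = V_1 - V_2 = 0.006343 - 0 = 0.006343 V
Step 2 — R_th: zero the source — replace V1 by a short circuit (node 2 merges into node 0) — and find the resistance seen between A (node 1) and B (node 0).
Reduce the network between node 1 (A) and node 0 (B) by series/parallel combination:
  Rp1 = R1 ‖ R2 ‖ R3 (parallel, all between nodes 0 and 1) = 1/(1/11000 + 1/9.1 + 1/30) = 6.978 Ω
R_th = 6.978 Ω
I_n = V_th/R_th = 0.006343/6.978 = 0.0009091 A, and R_n = R_th = 6.978 Ω

Final answer: I_n = 0.0009091 A, R_n = 6.978 Ω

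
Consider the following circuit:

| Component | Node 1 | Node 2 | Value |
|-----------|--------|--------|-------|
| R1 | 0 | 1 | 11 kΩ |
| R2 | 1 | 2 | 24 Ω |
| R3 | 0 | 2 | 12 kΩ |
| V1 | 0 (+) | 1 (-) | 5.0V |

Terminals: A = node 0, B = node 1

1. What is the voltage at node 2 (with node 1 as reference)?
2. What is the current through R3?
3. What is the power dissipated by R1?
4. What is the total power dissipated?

Nodal analysis, taking node 1 as the 0 V reference.
Source V1 fixes V_0 = 5 V.
KCL at each unknown node (sum of currents leaving = 0; resistances in Ω):
  Node 2: (V_2 - 0)/24 + (V_2 - 5)/12000 = 0
Collecting terms: 0.04175 × V_2 = 0.0004167  =>  V_2 = 0.00998 V
Part 1:
  Read off the nodal solution: V_2 = 0.00998 V
Part 2:
  I_R3 = (V_0 - V_2)/R3 = (5 - 0.00998)/12000 = 0.0004158 A
  Magnitude: I_R3 = 0.0004158 A
Part 3:
  I_R1 = (V_0 - V_1)/R1 = (5 - 0)/11000 = 0.0004545 A
  P_R1 = I_R1² × R1 = (0.0004545)² × 11000 = 0.002273 W
Part 4:
  Power in each resistor, P = (ΔV)²/R:
    P_R1 = (5 - 0)²/11000 = 0.002273 W
    P_R2 = (0 - 0.00998)²/24 = 0.00000415 W
    P_R3 = (5 - 0.00998)²/12000 = 0.002075 W
  P_total = P_R1 + P_R2 + P_R3 = 0.004352 W

Final answers:
1. V_2 = 0.00998 V
2. I_R3 = 0.0004158 A
3. P_R1 = 0.002273 W
4. P_total = 0.004352 W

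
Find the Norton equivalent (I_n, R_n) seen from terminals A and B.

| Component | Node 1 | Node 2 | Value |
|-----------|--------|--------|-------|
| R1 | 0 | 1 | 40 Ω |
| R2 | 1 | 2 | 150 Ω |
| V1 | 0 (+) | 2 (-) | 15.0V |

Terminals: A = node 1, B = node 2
Find the Thévenin equivalent first; then I_n = V_th/R_th and R_n = R_th.
Step 1 — V_th is the open-circuit voltage V_A - V_B (nothing connected across the terminals).
Nodal analysis, taking node 2 as the 0 V reference.
Source V1 fixes V_0 = 15 V.
KCL at each unknown node (sum of currents leaving = 0; resistances in Ω):
  Node 1: (V_1 - 15)/40 + (V_1 - 0)/150 = 0
Collecting terms: 0.03167 × V_1 = 0.375  =>  V_1 = 11.84 V
V_th = V_1 - V_2 = 11.84 - 0 = 11.84 V
Step 2 — R_th: zero the source — replace V1 by a short circuit (node 2 merges into node 0) — and find the resistance seen between A (node 1) and B (node 0).
Reduce the network between node 1 (A) and node 0 (B) by series/parallel combination:
  Rp1 = R1 ‖ R2 (parallel, both between nodes 0 and 1) = 1/(1/40 + 1/150) = 31.58 Ω
R_th = 31.58 Ω
I_n = V_th/R_th = 11.84/31.58 = 0.375 A, and R_n = R_th = 31.58 Ω

Final answer: I_n = 0.375 A, R_n = 31.58 Ω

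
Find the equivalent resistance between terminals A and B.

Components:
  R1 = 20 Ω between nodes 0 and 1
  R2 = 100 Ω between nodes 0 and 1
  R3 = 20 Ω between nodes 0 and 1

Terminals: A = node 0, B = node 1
Reduce the network between node 0 (A) and node 1 (B) by series/parallel combination:
  Rp1 = R1 ‖ R2 ‖ R3 (parallel, all between nodes 0 and 1) = 1/(1/20 + 1/100 + 1/20) = 9.091 Ω
R_eq = 9.091 Ω

Final answer: 9.091 Ω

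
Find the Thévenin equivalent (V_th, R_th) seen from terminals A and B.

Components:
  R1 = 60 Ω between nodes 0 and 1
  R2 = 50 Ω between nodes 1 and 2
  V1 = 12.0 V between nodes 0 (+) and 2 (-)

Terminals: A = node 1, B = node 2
Step 1 — V_th is the open-circuit voltage V_A - V_B (nothing connected across the terminals).
Nodal analysis, taking node 2 as the 0 V reference.
Source V1 fixes V_0 = 12 V.
KCL at each unknown node (sum of currents leaving = 0; resistances in Ω):
  Node 1: (V_1 - 12)/60 + (V_1 - 0)/50 = 0
Collecting terms: 0.03667 × V_1 = 0.2  =>  V_1 = 5.455 V
V_th = V_1 - V_2 = 5.455 - 0 = 5.455 V
Step 2 — R_th: zero the source — replace V1 by a short circuit (node 2 merges into node 0) — and find the resistance seen between A (node 1) and B (node 0).
Reduce the network between node 1 (A) and node 0 (B) by series/parallel combination:
  Rp1 = R1 ‖ R2 (parallel, both between nodes 0 and 1) = 1/(1/60 + 1/50) = 27.27 Ω
R_th = 27.27 Ω

Final answer: V_th = 5.455 V, R_th = 27.27 Ω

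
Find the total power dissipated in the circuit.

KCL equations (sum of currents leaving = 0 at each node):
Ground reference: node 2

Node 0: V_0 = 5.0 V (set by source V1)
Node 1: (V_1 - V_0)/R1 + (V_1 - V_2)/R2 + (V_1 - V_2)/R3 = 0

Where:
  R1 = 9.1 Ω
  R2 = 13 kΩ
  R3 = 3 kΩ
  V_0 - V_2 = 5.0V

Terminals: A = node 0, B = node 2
Nodal analysis, taking node 2 as the 0 V reference.
Source V1 fixes V_0 = 5 V.
KCL at each unknown node (sum of currents leaving = 0; resistances in Ω):
  Node 1: (V_1 - 5)/9.1 + (V_1 - 0)/13000 + (V_1 - 0)/3000 = 0
Collecting terms: 0.1103 × V_1 = 0.5495  =>  V_1 = 4.981 V
Power in each resistor, P = (ΔV)²/R:
  P_R1 = (5 - 4.981)²/9.1 = 0.00003801 W
  P_R2 = (4.981 - 0)²/13000 = 0.001909 W
  P_R3 = (4.981 - 0)²/3000 = 0.008271 W
P_total = P_R1 + P_R2 + P_R3 = 0.01022 W

Final answer: 0.01022 W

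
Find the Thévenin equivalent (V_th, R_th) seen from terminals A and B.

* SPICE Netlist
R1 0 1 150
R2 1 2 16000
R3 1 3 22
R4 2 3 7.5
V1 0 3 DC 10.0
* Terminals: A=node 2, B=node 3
Step 1 — V_th is the open-circuit voltage V_A - V_B (nothing connected across the terminals).
Nodal analysis, taking node 3 as the 0 V reference.
Source V1 fixes V_0 = 10 V.
KCL at each unknown node (sum of currents leaving = 0; resistances in Ω):
  Node 1: (V_1 - 10)/150 + (V_1 - V_2)/16000 + (V_1 - 0)/22 = 0
  Node 2: (V_2 - V_1)/16000 + (V_2 - 0)/7.5 = 0
Collecting terms (coefficients in siemens):
  0.05218·V_1 - 0.0000625·V_2 = 0.06667
  0.1334·V_2 - 0.0000625·V_1 = 0
Determinant D = (0.05218)(0.1334) - (-0.0000625)(-0.0000625) = 0.006961
V_1 = [(0.06667)(0.1334) - (-0.0000625)(0)]/D = 1.278 V
V_2 = [(0.05218)(0) - (0.06667)(-0.0000625)]/D = 0.0005986 V
V_th = V_2 - V_3 = 0.0005986 - 0 = 0.0005986 V
Step 2 — R_th: zero the source — replace V1 by a short circuit (node 3 merges into node 0) — and find the resistance seen between A (node 2) and B (node 0).
Reduce the network between node 2 (A) and node 0 (B) by series/parallel combination:
  Rp1 = R1 ‖ R3 (parallel, both between nodes 0 and 1) = 1/(1/150 + 1/22) = 19.19 Ω
  Rs1 = R2 + Rp1 (series, joined only at node 1) = 16000 + 19.19 = 16020 Ω
  Rp2 = R4 ‖ Rs1 (parallel, both between nodes 0 and 2) = 1/(1/7.5 + 1/16020) = 7.496 Ω
R_th = 7.496 Ω

Final answer: V_th = 0.0005986 V, R_th = 7.496 Ω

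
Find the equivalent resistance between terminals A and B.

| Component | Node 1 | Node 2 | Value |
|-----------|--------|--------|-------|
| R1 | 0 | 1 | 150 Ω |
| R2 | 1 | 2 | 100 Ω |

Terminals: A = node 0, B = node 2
Reduce the network between node 0 (A) and node 2 (B) by series/parallel combination:
  Rs1 = R1 + R2 (series, joined only at node 1) = 150 + 100 = 250 Ω
R_eq = 250 Ω

Final answer: 250 Ω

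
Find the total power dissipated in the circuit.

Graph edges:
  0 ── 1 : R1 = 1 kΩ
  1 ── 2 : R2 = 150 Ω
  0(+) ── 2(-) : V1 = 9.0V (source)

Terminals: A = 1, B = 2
Nodal analysis, taking node 2 as the 0 V reference.
Source V1 fixes V_0 = 9 V.
KCL at each unknown node (sum of currents leaving = 0; resistances in Ω):
  Node 1: (V_1 - 9)/1000 + (V_1 - 0)/150 = 0
Collecting terms: 0.007667 × V_1 = 0.009  =>  V_1 = 1.174 V
Power in each resistor, P = (ΔV)²/R:
  P_R1 = (9 - 1.174)²/1000 = 0.06125 W
  P_R2 = (1.174 - 0)²/150 = 0.009187 W
P_total = P_R1 + P_R2 = 0.07043 W

Final answer: 0.07043 W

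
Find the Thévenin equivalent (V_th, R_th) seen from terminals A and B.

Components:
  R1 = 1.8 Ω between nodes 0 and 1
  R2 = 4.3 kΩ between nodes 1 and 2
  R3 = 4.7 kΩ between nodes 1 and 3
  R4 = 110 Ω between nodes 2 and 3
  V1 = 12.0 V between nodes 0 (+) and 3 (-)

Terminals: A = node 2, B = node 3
Step 1 — V_th is the open-circuit voltage V_A - V_B (nothing connected across the terminals).
Nodal analysis, taking node 3 as the 0 V reference.
Source V1 fixes V_0 = 12 V.
KCL at each unknown node (sum of currents leaving = 0; resistances in Ω):
  Node 1: (V_1 - 12)/1.8 + (V_1 - V_2)/4300 + (V_1 - 0)/4700 = 0
  Node 2: (V_2 - V_1)/4300 + (V_2 - 0)/110 = 0
Collecting terms (coefficients in siemens):
  0.556·V_1 - 0.0002326·V_2 = 6.667
  0.009323·V_2 - 0.0002326·V_1 = 0
Determinant D = (0.556)(0.009323) - (-0.0002326)(-0.0002326) = 0.005184
V_1 = [(6.667)(0.009323) - (-0.0002326)(0)]/D = 11.99 V
V_2 = [(0.556)(0) - (6.667)(-0.0002326)]/D = 0.2991 V
V_th = V_2 - V_3 = 0.2991 - 0 = 0.2991 V
Step 2 — R_th: zero the source — replace V1 by a short circuit (node 3 merges into node 0) — and find the resistance seen between A (node 2) and B (node 0).
Reduce the network between node 2 (A) and node 0 (B) by series/parallel combination:
  Rp1 = R1 ‖ R3 (parallel, both between nodes 0 and 1) = 1/(1/1.8 + 1/4700) = 1.799 Ω
  Rs1 = R2 + Rp1 (series, joined only at node 1) = 4300 + 1.799 = 4302 Ω
  Rp2 = R4 ‖ Rs1 (parallel, both between nodes 0 and 2) = 1/(1/110 + 1/4302) = 107.3 Ω
R_th = 107.3 Ω

Final answer: V_th = 0.2991 V, R_th = 107.3 Ω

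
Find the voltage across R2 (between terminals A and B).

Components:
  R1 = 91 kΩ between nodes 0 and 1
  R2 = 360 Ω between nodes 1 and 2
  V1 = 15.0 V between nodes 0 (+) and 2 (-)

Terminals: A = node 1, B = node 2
R1 and R2 are in series across V1 (node 0 → node 1 → node 2), and the output A–B is taken across R2, so this is a voltage divider.
Series current: I = V1/(R1 + R2) = 15/(91000 + 360) = 15/91360 = 0.0001642 A
V_R2 = I × R2 = V1 × R2/(R1 + R2) = 15 × 360/91360 = 0.05911 V

Final answer: 0.05911 V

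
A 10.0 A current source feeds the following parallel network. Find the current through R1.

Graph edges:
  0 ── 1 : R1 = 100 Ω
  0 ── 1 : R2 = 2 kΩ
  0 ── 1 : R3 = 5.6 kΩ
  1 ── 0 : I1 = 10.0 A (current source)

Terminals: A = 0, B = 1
All resistors sit directly between nodes 0 and 1, so they are in parallel and share one voltage V; the full source current 10 A splits among them.
1/R_par = 1/100 + 1/2000 + 1/5600 = 0.01068 S  =>  R_par = 93.65 Ω
V = I × R_par = 10 × 93.65 = 936.5 V
I_R1 = V/R1 = 936.5/100 = 9.365 A

Final answer: 9.365 A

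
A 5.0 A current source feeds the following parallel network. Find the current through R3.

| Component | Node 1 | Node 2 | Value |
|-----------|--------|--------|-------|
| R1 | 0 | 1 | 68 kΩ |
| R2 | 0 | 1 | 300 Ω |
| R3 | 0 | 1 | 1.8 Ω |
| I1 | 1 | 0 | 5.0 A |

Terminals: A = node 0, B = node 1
All resistors sit directly between nodes 0 and 1, so they are in parallel and share one voltage V; the full source current 5 A splits among them.
1/R_par = 1/68000 + 1/300 + 1/1.8 = 0.5589 S  =>  R_par = 1.789 Ω
V = I × R_par = 5 × 1.789 = 8.946 V
I_R3 = V/R3 = 8.946/1.8 = 4.97 A

Final answer: 4.97 A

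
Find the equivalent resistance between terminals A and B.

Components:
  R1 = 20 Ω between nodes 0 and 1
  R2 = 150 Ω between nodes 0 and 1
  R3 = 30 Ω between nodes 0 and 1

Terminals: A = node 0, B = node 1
Reduce the network between node 0 (A) and node 1 (B) by series/parallel combination:
  Rp1 = R1 ‖ R2 ‖ R3 (parallel, all between nodes 0 and 1) = 1/(1/20 + 1/150 + 1/30) = 11.11 Ω
R_eq = 11.11 Ω

Final answer: 11.11 Ω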